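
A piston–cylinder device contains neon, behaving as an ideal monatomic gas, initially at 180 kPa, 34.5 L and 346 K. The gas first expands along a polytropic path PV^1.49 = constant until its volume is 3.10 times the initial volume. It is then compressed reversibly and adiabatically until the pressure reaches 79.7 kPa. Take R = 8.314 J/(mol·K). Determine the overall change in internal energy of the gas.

n = P₁V₁/(RT₁) = 180×34.5/(8.314×346) = 2.16 mol.
Step 1 — Polytropic n=1.49: T₂ = T₁(V₁/V₂)^(n−1) = 346×(0.323)^0.49 = 199 K; P₂ = P₁(V₁/V₂)^n = 33.4 kPa.
W = (P₁V₁−P₂V₂)/(n−1) = (180×34.5−33.4×107)/0.49 = 5390 J.
ΔU = nCvΔT = 2.16×12.5×(199−346) = -3960 J.
Q = ΔU + W = 1430 J.
State after step 1: P = 33.4 kPa, V = 107 L, T = 199 K.
Step 2 — Adiabatic: T₂/T₁ = (P₂/P₁)^((γ−1)/γ) ⇒ T₂ = 199×(2.39)^0.400 = 282 K; V₂ = 63.4 L.
ΔU = nCvΔT = 2.16×12.5×(282−199) = 2230 J.
Q = 0 for an adiabatic process, so W = −ΔU = -2230 J.
Net over both steps: W = 3160 J, Q = 1430 J, ΔU = -1730 J.

-1730 J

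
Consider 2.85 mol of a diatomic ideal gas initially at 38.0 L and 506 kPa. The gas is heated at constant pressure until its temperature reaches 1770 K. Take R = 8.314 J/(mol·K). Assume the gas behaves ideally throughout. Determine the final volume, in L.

82.9 L

T₁ = P₁V₁/(nR) = 506×38.0/(2.85×8.314) = 811 K.
Isobaric: P stays 506 kPa; V/T = const ⇒ T₂ = 1770 K, V₂ = 82.9 L.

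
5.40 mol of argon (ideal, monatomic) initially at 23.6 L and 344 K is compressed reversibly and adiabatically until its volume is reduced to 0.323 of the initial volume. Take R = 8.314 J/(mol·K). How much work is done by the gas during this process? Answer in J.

-26000 J

P₁ = nRT₁/V₁ = 5.40×8.314×344/23.6 = 654 kPa.
Adiabatic: TV^(γ−1) = const ⇒ T₂ = 344×(3.10)^0.667 = 731 K; PV^γ = const ⇒ P₂ = 4300 kPa.
ΔU = nCvΔT = 5.40×12.5×(731−344) = 26000 J.
Q = 0 for an adiabatic process, so W = −ΔU = -26000 J.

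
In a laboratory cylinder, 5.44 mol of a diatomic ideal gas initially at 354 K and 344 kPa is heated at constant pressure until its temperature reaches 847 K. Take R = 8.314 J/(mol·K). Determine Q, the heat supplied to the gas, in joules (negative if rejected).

78000 J

V₁ = nRT₁/P₁ = 5.44×8.314×354/344 = 46.5 L.
Isobaric: P stays 344 kPa; V/T = const ⇒ T₂ = 847 K, V₂ = 111 L.
W = PΔV = 344×(111−46.5) kPa·L = 22300 J.
ΔU = nCvΔT = 5.44×20.8×(847−354) = 55700 J.
Q = ΔU + W = nCpΔT = 78000 J.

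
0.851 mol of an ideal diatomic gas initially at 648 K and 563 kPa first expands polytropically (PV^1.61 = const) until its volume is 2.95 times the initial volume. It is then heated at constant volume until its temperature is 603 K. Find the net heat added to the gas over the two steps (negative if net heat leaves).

2830 J

V₁ = nRT₁/P₁ = 0.851×8.314×648/563 = 8.14 L.
Step 1 — Polytropic n=1.61: T₂ = T₁(V₁/V₂)^(n−1) = 648×(0.339)^0.61 = 335 K; P₂ = P₁(V₁/V₂)^n = 98.6 kPa.
W = (P₁V₁−P₂V₂)/(n−1) = (563×8.14−98.6×24.0)/0.61 = 3630 J.
ΔU = nCvΔT = 0.851×20.8×(335−648) = -5540 J.
Q = ΔU + W = -1910 J.
State after step 1: P = 98.6 kPa, V = 24.0 L, T = 335 K.
Step 2 — Isochoric: V stays 24.0 L; P/T = const ⇒ T₂ = 603 K, P₂ = 178 kPa.
W = 0 (no volume change).
ΔU = nCvΔT = 0.851×20.8×(603−335) = 4740 J.
Q = ΔU = 4740 J.
Net over both steps: W = 3630 J, Q = 2830 J, ΔU = -796 J.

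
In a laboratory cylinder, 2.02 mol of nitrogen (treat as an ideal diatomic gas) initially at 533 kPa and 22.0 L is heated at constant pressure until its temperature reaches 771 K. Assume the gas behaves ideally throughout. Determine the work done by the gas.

1220 J

T₁ = P₁V₁/(nR) = 533×22.0/(2.02×8.314) = 698 K.
Isobaric: P stays 533 kPa; V/T = const ⇒ T₂ = 771 K, V₂ = 24.3 L.
W = PΔV = 533×(24.3−22.0) kPa·L = 1220 J.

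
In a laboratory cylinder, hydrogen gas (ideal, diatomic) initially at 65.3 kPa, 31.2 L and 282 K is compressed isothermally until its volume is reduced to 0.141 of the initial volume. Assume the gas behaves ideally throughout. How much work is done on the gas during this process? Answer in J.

3990 J

n = P₁V₁/(RT₁) = 65.3×31.2/(8.314×282) = 0.869 mol.
Isothermal: T stays 282 K; PV = const ⇒ V₂ = 4.40 L, P₂ = 463 kPa.
W = nRT ln(V₂/V₁) = 0.869×8.314×282×ln(0.141) = -3990 J.
Work done on the gas = −W_by = 3990 J.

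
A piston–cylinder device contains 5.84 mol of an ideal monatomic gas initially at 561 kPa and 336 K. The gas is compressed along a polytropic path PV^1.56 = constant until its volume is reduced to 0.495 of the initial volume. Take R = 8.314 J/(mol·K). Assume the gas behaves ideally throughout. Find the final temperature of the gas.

V₁ = nRT₁/P₁ = 5.84×8.314×336/561 = 29.1 L.
Polytropic n=1.56: T₂ = T₁(V₁/V₂)^(n−1) = 336×(2.02)^0.56 = 498 K; P₂ = P₁(V₁/V₂)^n = 1680 kPa.

498 K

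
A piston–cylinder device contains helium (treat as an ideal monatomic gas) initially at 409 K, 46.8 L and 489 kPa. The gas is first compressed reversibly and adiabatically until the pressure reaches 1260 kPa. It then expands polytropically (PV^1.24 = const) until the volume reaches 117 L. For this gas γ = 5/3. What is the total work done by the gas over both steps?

25900 J

n = P₁V₁/(RT₁) = 489×46.8/(8.314×409) = 6.73 mol.
Step 1 — Adiabatic: T₂/T₁ = (P₂/P₁)^((γ−1)/γ) ⇒ T₂ = 409×(2.58)^0.400 = 597 K; V₂ = 26.5 L.
ΔU = nCvΔT = 6.73×12.5×(597−409) = 15800 J.
Q = 0 for an adiabatic process, so W = −ΔU = -15800 J.
State after step 1: P = 1260 kPa, V = 26.5 L, T = 597 K.
Step 2 — Polytropic n=1.24: T₂ = T₁(V₁/V₂)^(n−1) = 597×(0.227)^0.24 = 418 K; P₂ = P₁(V₁/V₂)^n = 200 kPa.
W = (P₁V₁−P₂V₂)/(n−1) = (1260×26.5−200×117)/0.24 = 41700 J.
ΔU = nCvΔT = 6.73×12.5×(418−597) = -15000 J.
Q = ΔU + W = 26700 J.
Net over both steps: W = 25900 J, Q = 26700 J, ΔU = 777 J.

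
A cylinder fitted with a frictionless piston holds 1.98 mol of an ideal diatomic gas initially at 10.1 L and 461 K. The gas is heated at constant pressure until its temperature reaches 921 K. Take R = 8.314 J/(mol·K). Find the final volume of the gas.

20.2 L

P₁ = nRT₁/V₁ = 1.98×8.314×461/10.1 = 751 kPa.
Isobaric: P stays 751 kPa; V/T = const ⇒ T₂ = 921 K, V₂ = 20.2 L.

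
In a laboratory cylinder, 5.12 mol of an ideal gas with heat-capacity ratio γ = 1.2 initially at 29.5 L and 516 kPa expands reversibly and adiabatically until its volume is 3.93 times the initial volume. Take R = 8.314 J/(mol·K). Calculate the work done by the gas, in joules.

18200 J

T₁ = P₁V₁/(nR) = 516×29.5/(5.12×8.314) = 358 K.
Adiabatic: TV^(γ−1) = const ⇒ T₂ = 358×(0.254)^0.200 = 272 K; PV^γ = const ⇒ P₂ = 99.9 kPa.
ΔU = nCvΔT = 5.12×41.6×(272−358) = -18200 J.
Q = 0 for an adiabatic process, so W = −ΔU = 18200 J.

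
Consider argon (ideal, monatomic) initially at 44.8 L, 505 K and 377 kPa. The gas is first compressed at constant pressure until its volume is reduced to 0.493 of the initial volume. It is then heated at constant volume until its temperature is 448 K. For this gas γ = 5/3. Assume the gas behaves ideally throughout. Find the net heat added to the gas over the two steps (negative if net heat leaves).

n = P₁V₁/(RT₁) = 377×44.8/(8.314×505) = 4.02 mol.
Step 1 — Isobaric: P stays 377 kPa; V/T = const ⇒ T₂ = 249 K, V₂ = 22.1 L.
W = PΔV = 377×(22.1−44.8) kPa·L = -8560 J.
ΔU = nCvΔT = 4.02×12.5×(249−505) = -12800 J.
Q = ΔU + W = nCpΔT = -21400 J.
State after step 1: P = 377 kPa, V = 22.1 L, T = 249 K.
Step 2 — Isochoric: V stays 22.1 L; P/T = const ⇒ T₂ = 448 K, P₂ = 678 kPa.
W = 0 (no volume change).
ΔU = nCvΔT = 4.02×12.5×(448−249) = 9990 J.
Q = ΔU = 9990 J.
Net over both steps: W = -8560 J, Q = -11400 J, ΔU = -2860 J.

-11400 J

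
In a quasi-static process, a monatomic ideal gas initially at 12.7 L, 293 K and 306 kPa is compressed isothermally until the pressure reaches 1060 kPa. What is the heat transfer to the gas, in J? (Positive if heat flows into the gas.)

-4830 J

n = P₁V₁/(RT₁) = 306×12.7/(8.314×293) = 1.60 mol.
Isothermal: T stays 293 K; PV = const ⇒ V₂ = 3.67 L, P₂ = 1060 kPa.
ΔU = 0 (ideal gas, T constant).
W = nRT ln(V₂/V₁) = 1.60×8.314×293×ln(0.289) = -4830 J.
Q = ΔU + W = -4830 J.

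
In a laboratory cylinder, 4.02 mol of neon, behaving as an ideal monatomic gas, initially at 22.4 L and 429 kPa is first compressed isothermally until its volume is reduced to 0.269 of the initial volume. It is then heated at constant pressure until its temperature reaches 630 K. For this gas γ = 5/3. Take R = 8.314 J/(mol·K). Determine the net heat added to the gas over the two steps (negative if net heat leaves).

16000 J

T₁ = P₁V₁/(nR) = 429×22.4/(4.02×8.314) = 288 K.
Step 1 — Isothermal: T stays 288 K; PV = const ⇒ V₂ = 6.03 L, P₂ = 1590 kPa.
ΔU = 0 (ideal gas, T constant).
W = nRT ln(V₂/V₁) = 4.02×8.314×288×ln(0.269) = -12600 J.
Q = ΔU + W = -12600 J.
State after step 1: P = 1590 kPa, V = 6.03 L, T = 288 K.
Step 2 — Isobaric: P stays 1590 kPa; V/T = const ⇒ T₂ = 630 K, V₂ = 13.2 L.
W = PΔV = 1590×(13.2−6.03) kPa·L = 11400 J.
ΔU = nCvΔT = 4.02×12.5×(630−288) = 17200 J.
Q = ΔU + W = nCpΔT = 28600 J.
Net over both steps: W = -1170 J, Q = 16000 J, ΔU = 17200 J.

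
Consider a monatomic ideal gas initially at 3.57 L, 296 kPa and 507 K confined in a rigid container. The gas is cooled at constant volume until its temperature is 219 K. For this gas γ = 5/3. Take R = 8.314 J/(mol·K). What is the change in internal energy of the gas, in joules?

n = P₁V₁/(RT₁) = 296×3.57/(8.314×507) = 0.251 mol.
Isochoric: V stays 3.57 L; P/T = const ⇒ T₂ = 219 K, P₂ = 128 kPa.
For an ideal gas ΔU = nCvΔT with Cv = (3/2)R = 12.5 J/(mol·K).
ΔU = 0.251×12.5×(219−507) = -900 J.

-900 J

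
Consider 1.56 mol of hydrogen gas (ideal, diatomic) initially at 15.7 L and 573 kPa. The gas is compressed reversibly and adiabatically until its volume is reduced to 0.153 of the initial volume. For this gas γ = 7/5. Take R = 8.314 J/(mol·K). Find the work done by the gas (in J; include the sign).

-25200 J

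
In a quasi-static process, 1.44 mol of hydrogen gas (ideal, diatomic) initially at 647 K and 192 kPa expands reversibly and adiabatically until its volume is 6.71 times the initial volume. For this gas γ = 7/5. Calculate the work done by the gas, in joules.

V₁ = nRT₁/P₁ = 1.44×8.314×647/192 = 40.3 L.
Adiabatic: TV^(γ−1) = const ⇒ T₂ = 647×(0.149)^0.400 = 302 K; PV^γ = const ⇒ P₂ = 13.4 kPa.
ΔU = nCvΔT = 1.44×20.8×(302−647) = -10300 J.
Q = 0 for an adiabatic process, so W = −ΔU = 10300 J.

10300 J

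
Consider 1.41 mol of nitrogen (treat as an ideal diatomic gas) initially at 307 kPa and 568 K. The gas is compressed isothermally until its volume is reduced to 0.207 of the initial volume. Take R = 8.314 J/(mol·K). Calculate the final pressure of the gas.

1480 kPa

V₁ = nRT₁/P₁ = 1.41×8.314×568/307 = 21.7 L.
Isothermal: T stays 568 K; PV = const ⇒ V₂ = 4.49 L, P₂ = 1480 kPa.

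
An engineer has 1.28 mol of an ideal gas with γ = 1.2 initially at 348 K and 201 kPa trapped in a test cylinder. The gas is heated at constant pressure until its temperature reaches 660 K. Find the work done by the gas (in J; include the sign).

V₁ = nRT₁/P₁ = 1.28×8.314×348/201 = 18.4 L.
Isobaric: P stays 201 kPa; V/T = const ⇒ T₂ = 660 K, V₂ = 34.9 L.
W = PΔV = 201×(34.9−18.4) kPa·L = 3320 J.

3320 J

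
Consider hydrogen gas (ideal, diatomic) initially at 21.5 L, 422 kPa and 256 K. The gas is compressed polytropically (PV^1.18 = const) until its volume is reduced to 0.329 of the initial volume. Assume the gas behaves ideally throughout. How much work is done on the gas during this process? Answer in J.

11200 J

n = P₁V₁/(RT₁) = 422×21.5/(8.314×256) = 4.26 mol.
Polytropic n=1.18: T₂ = T₁(V₁/V₂)^(n−1) = 256×(3.04)^0.18 = 313 K; P₂ = P₁(V₁/V₂)^n = 1570 kPa.
W = (P₁V₁−P₂V₂)/(n−1) = (422×21.5−1570×7.07)/0.18 = -11200 J.
Work done on the gas = −W_by = 11200 J.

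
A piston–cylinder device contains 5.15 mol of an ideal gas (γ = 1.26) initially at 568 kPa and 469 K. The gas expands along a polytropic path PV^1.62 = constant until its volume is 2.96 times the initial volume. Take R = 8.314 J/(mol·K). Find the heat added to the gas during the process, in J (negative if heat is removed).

V₁ = nRT₁/P₁ = 5.15×8.314×469/568 = 35.4 L.
Polytropic n=1.62: T₂ = T₁(V₁/V₂)^(n−1) = 469×(0.338)^0.62 = 239 K; P₂ = P₁(V₁/V₂)^n = 97.9 kPa.
W = (P₁V₁−P₂V₂)/(n−1) = (568×35.4−97.9×105)/0.62 = 15900 J.
ΔU = nCvΔT = 5.15×32.0×(239−469) = -37800 J.
Q = ΔU + W = -22000 J.

-22000 J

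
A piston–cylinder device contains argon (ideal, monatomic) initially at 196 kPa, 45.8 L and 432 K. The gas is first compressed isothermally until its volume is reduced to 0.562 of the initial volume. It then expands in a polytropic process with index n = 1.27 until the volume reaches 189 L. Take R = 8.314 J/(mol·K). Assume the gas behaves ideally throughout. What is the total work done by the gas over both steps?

8670 J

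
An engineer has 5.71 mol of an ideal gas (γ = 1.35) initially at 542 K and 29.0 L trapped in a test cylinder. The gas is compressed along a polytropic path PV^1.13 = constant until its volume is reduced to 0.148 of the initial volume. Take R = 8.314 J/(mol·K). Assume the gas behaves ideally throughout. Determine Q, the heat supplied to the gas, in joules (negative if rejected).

P₁ = nRT₁/V₁ = 5.71×8.314×542/29.0 = 887 kPa.
Polytropic n=1.13: T₂ = T₁(V₁/V₂)^(n−1) = 542×(6.76)^0.13 = 695 K; P₂ = P₁(V₁/V₂)^n = 7690 kPa.
W = (P₁V₁−P₂V₂)/(n−1) = (887×29.0−7690×4.29)/0.13 = -55800 J.
ΔU = nCvΔT = 5.71×23.8×(695−542) = 20700 J.
Q = ΔU + W = -35100 J.

-35100 J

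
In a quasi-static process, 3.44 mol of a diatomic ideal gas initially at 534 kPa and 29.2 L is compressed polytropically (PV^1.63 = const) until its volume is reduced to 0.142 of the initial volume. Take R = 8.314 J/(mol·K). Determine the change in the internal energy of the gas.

T₁ = P₁V₁/(nR) = 534×29.2/(3.44×8.314) = 545 K.
Polytropic n=1.63: T₂ = T₁(V₁/V₂)^(n−1) = 545×(7.04)^0.63 = 1860 K; P₂ = P₁(V₁/V₂)^n = 12900 kPa.
For an ideal gas ΔU = nCvΔT with Cv = (5/2)R = 20.8 J/(mol·K).
ΔU = 3.44×20.8×(1860−545) = 94300 J.

94300 J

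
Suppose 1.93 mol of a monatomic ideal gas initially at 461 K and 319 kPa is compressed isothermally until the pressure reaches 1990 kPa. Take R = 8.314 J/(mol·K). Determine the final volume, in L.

V₁ = nRT₁/P₁ = 1.93×8.314×461/319 = 23.2 L.
Isothermal: T stays 461 K; PV = const ⇒ V₂ = 3.72 L, P₂ = 1990 kPa.

3.72 L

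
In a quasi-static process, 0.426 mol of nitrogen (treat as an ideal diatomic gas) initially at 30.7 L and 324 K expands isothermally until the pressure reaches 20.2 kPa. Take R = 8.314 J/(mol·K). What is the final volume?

P₁ = nRT₁/V₁ = 0.426×8.314×324/30.7 = 37.4 kPa.
Isothermal: T stays 324 K; PV = const ⇒ V₂ = 56.8 L, P₂ = 20.2 kPa.

56.8 L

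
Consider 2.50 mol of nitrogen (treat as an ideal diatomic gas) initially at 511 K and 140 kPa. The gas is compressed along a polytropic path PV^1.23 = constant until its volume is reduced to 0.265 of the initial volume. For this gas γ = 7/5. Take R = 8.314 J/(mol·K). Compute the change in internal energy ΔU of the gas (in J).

V₁ = nRT₁/P₁ = 2.50×8.314×511/140 = 75.9 L.
Polytropic n=1.23: T₂ = T₁(V₁/V₂)^(n−1) = 511×(3.77)^0.23 = 694 K; P₂ = P₁(V₁/V₂)^n = 717 kPa.
For an ideal gas ΔU = nCvΔT with Cv = (5/2)R = 20.8 J/(mol·K).
ΔU = 2.50×20.8×(694−511) = 9490 J.

9490 J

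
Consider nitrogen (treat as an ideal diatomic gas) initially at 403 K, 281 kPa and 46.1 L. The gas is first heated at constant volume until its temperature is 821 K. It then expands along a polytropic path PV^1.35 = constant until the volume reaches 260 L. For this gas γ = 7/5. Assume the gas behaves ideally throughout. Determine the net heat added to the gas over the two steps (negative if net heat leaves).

n = P₁V₁/(RT₁) = 281×46.1/(8.314×403) = 3.87 mol.
Step 1 — Isochoric: V stays 46.1 L; P/T = const ⇒ T₂ = 821 K, P₂ = 572 kPa.
W = 0 (no volume change).
ΔU = nCvΔT = 3.87×20.8×(821−403) = 33600 J.
Q = ΔU = 33600 J.
State after step 1: P = 572 kPa, V = 46.1 L, T = 821 K.
Step 2 — Polytropic n=1.35: T₂ = T₁(V₁/V₂)^(n−1) = 821×(0.177)^0.35 = 448 K; P₂ = P₁(V₁/V₂)^n = 55.4 kPa.
W = (P₁V₁−P₂V₂)/(n−1) = (572×46.1−55.4×260)/0.35 = 34200 J.
ΔU = nCvΔT = 3.87×20.8×(448−821) = -30000 J.
Q = ΔU + W = 4280 J.
Net over both steps: W = 34200 J, Q = 37900 J, ΔU = 3630 J.

37900 J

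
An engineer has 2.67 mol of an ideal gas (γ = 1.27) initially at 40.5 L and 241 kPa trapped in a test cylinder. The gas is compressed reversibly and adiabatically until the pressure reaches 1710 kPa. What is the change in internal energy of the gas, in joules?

18700 J

T₁ = P₁V₁/(nR) = 241×40.5/(2.67×8.314) = 440 K.
Adiabatic: T₂/T₁ = (P₂/P₁)^((γ−1)/γ) ⇒ T₂ = 440×(7.10)^0.213 = 667 K; V₂ = 8.66 L.
For an ideal gas ΔU = nCvΔT with Cv = R/(γ−1) = 30.8 J/(mol·K).
ΔU = 2.67×30.8×(667−440) = 18700 J.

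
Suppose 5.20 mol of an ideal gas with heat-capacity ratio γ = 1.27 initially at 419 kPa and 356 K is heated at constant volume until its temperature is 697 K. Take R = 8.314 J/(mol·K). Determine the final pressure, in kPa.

820 kPa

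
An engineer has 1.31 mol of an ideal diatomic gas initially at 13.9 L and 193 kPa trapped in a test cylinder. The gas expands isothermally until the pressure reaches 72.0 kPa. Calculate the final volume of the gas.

T₁ = P₁V₁/(nR) = 193×13.9/(1.31×8.314) = 246 K.
Isothermal: T stays 246 K; PV = const ⇒ V₂ = 37.3 L, P₂ = 72.0 kPa.

37.3 L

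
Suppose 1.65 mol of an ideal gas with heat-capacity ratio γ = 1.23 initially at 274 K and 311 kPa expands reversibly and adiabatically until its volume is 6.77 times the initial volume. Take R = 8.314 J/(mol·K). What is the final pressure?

V₁ = nRT₁/P₁ = 1.65×8.314×274/311 = 12.1 L.
Adiabatic: TV^(γ−1) = const ⇒ T₂ = 274×(0.148)^0.230 = 176 K; PV^γ = const ⇒ P₂ = 29.6 kPa.

29.6 kPa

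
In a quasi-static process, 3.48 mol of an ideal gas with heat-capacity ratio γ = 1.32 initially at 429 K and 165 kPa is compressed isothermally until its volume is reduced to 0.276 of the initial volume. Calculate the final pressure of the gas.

598 kPa

V₁ = nRT₁/P₁ = 3.48×8.314×429/165 = 75.2 L.
Isothermal: T stays 429 K; PV = const ⇒ V₂ = 20.8 L, P₂ = 598 kPa.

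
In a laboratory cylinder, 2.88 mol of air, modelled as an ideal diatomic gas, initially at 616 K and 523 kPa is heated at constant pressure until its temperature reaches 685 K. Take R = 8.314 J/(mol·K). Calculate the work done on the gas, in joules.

-1650 J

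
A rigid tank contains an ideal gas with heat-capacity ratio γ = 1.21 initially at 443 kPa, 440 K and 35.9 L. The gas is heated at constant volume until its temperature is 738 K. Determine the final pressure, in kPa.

743 kPa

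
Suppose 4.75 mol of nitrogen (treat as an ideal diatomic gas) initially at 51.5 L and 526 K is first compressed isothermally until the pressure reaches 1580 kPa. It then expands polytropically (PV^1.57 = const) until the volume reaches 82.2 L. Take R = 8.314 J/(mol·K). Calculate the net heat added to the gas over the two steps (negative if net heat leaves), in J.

-38400 J

P₁ = nRT₁/V₁ = 4.75×8.314×526/51.5 = 403 kPa.
Step 1 — Isothermal: T stays 526 K; PV = const ⇒ V₂ = 13.1 L, P₂ = 1580 kPa.
ΔU = 0 (ideal gas, T constant).
W = nRT ln(V₂/V₁) = 4.75×8.314×526×ln(0.255) = -28400 J.
Q = ΔU + W = -28400 J.
State after step 1: P = 1580 kPa, V = 13.1 L, T = 526 K.
Step 2 — Polytropic n=1.57: T₂ = T₁(V₁/V₂)^(n−1) = 526×(0.160)^0.57 = 185 K; P₂ = P₁(V₁/V₂)^n = 88.9 kPa.
W = (P₁V₁−P₂V₂)/(n−1) = (1580×13.1−88.9×82.2)/0.57 = 23600 J.
ΔU = nCvΔT = 4.75×20.8×(185−526) = -33700 J.
Q = ΔU + W = -10000 J.
Net over both steps: W = -4740 J, Q = -38400 J, ΔU = -33700 J.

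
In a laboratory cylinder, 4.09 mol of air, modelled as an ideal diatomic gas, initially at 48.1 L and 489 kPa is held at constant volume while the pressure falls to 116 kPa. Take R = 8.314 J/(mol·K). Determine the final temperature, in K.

164 K

T₁ = P₁V₁/(nR) = 489×48.1/(4.09×8.314) = 692 K.
Isochoric: V stays 48.1 L; P/T = const ⇒ T₂ = 164 K, P₂ = 116 kPa.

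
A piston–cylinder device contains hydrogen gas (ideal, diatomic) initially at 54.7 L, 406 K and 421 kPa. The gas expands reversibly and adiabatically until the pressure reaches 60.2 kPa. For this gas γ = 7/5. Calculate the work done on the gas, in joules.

n = P₁V₁/(RT₁) = 421×54.7/(8.314×406) = 6.82 mol.
Adiabatic: T₂/T₁ = (P₂/P₁)^((γ−1)/γ) ⇒ T₂ = 406×(0.143)^0.286 = 233 K; V₂ = 219 L.
ΔU = nCvΔT = 6.82×20.8×(233−406) = -24500 J.
Q = 0 for an adiabatic process, so W = −ΔU = 24500 J.
Work done on the gas = −W_by = -24500 J.

-24500 J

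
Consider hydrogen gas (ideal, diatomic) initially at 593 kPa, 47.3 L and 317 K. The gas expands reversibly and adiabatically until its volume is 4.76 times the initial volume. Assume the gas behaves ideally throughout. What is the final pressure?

Adiabatic: TV^(γ−1) = const ⇒ T₂ = 317×(0.210)^0.400 = 170 K; PV^γ = const ⇒ P₂ = 66.7 kPa.

66.7 kPa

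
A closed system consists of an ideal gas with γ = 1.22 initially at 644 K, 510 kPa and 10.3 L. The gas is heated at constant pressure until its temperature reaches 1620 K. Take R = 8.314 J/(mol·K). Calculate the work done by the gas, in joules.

n = P₁V₁/(RT₁) = 510×10.3/(8.314×644) = 0.981 mol.
Isobaric: P stays 510 kPa; V/T = const ⇒ T₂ = 1620 K, V₂ = 25.9 L.
W = PΔV = 510×(25.9−10.3) kPa·L = 7960 J.

7960 J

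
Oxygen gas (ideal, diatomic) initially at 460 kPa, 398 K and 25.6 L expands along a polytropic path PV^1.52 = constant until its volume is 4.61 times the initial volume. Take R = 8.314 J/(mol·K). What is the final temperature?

180 K

Polytropic n=1.52: T₂ = T₁(V₁/V₂)^(n−1) = 398×(0.217)^0.52 = 180 K; P₂ = P₁(V₁/V₂)^n = 45.1 kPa.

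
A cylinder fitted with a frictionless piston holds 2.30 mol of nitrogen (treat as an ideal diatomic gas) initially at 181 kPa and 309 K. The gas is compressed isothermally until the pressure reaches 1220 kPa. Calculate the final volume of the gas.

V₁ = nRT₁/P₁ = 2.30×8.314×309/181 = 32.6 L.
Isothermal: T stays 309 K; PV = const ⇒ V₂ = 4.84 L, P₂ = 1220 kPa.

4.84 L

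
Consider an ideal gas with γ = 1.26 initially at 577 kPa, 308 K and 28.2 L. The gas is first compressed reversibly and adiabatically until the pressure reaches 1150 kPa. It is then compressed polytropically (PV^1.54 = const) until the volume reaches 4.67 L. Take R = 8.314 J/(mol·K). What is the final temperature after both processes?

n = P₁V₁/(RT₁) = 577×28.2/(8.314×308) = 6.35 mol.
Step 1 — Adiabatic: T₂/T₁ = (P₂/P₁)^((γ−1)/γ) ⇒ T₂ = 308×(1.99)^0.206 = 355 K; V₂ = 16.3 L.
ΔU = nCvΔT = 6.35×32.0×(355−308) = 9570 J.
Q = 0 for an adiabatic process, so W = −ΔU = -9570 J.
State after step 1: P = 1150 kPa, V = 16.3 L, T = 355 K.
Step 2 — Polytropic n=1.54: T₂ = T₁(V₁/V₂)^(n−1) = 355×(3.49)^0.54 = 698 K; P₂ = P₁(V₁/V₂)^n = 7890 kPa.
W = (P₁V₁−P₂V₂)/(n−1) = (1150×16.3−7890×4.67)/0.54 = -33500 J.
ΔU = nCvΔT = 6.35×32.0×(698−355) = 69600 J.
Q = ΔU + W = 36100 J.
Net over both steps: W = -43100 J, Q = 36100 J, ΔU = 79200 J.

698 K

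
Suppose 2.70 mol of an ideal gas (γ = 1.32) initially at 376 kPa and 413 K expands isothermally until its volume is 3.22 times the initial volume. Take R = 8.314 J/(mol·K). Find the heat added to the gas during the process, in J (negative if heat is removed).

V₁ = nRT₁/P₁ = 2.70×8.314×413/376 = 24.7 L.
Isothermal: T stays 413 K; PV = const ⇒ V₂ = 79.4 L, P₂ = 117 kPa.
ΔU = 0 (ideal gas, T constant).
W = nRT ln(V₂/V₁) = 2.70×8.314×413×ln(3.22) = 10800 J.
Q = ΔU + W = 10800 J.

10800 J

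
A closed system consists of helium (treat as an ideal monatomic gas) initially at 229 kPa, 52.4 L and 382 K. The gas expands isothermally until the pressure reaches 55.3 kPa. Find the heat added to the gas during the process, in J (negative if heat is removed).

17100 J

n = P₁V₁/(RT₁) = 229×52.4/(8.314×382) = 3.78 mol.
Isothermal: T stays 382 K; PV = const ⇒ V₂ = 217 L, P₂ = 55.3 kPa.
ΔU = 0 (ideal gas, T constant).
W = nRT ln(V₂/V₁) = 3.78×8.314×382×ln(4.14) = 17100 J.
Q = ΔU + W = 17100 J.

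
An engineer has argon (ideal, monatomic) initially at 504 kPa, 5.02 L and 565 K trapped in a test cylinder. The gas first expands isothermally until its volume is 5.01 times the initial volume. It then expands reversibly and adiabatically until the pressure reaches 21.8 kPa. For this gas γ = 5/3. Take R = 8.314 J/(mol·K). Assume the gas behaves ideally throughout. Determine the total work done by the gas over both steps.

n = P₁V₁/(RT₁) = 504×5.02/(8.314×565) = 0.539 mol.
Step 1 — Isothermal: T stays 565 K; PV = const ⇒ V₂ = 25.2 L, P₂ = 101 kPa.
ΔU = 0 (ideal gas, T constant).
W = nRT ln(V₂/V₁) = 0.539×8.314×565×ln(5.01) = 4080 J.
Q = ΔU + W = 4080 J.
State after step 1: P = 101 kPa, V = 25.2 L, T = 565 K.
Step 2 — Adiabatic: T₂/T₁ = (P₂/P₁)^((γ−1)/γ) ⇒ T₂ = 565×(0.217)^0.400 = 306 K; V₂ = 63.0 L.
ΔU = nCvΔT = 0.539×12.5×(306−565) = -1740 J.
Q = 0 for an adiabatic process, so W = −ΔU = 1740 J.
Net over both steps: W = 5810 J, Q = 4080 J, ΔU = -1740 J.

5810 J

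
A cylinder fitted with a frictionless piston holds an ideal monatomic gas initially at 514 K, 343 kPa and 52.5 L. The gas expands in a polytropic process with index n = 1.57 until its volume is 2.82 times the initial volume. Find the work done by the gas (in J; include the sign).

14100 J

n = P₁V₁/(RT₁) = 343×52.5/(8.314×514) = 4.21 mol.
Polytropic n=1.57: T₂ = T₁(V₁/V₂)^(n−1) = 514×(0.355)^0.57 = 285 K; P₂ = P₁(V₁/V₂)^n = 67.4 kPa.
W = (P₁V₁−P₂V₂)/(n−1) = (343×52.5−67.4×148)/0.57 = 14100 J.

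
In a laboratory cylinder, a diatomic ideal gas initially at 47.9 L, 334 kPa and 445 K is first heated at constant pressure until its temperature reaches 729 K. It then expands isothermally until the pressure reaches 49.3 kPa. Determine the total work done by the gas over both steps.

n = P₁V₁/(RT₁) = 334×47.9/(8.314×445) = 4.32 mol.
Step 1 — Isobaric: P stays 334 kPa; V/T = const ⇒ T₂ = 729 K, V₂ = 78.5 L.
W = PΔV = 334×(78.5−47.9) kPa·L = 10200 J.
ΔU = nCvΔT = 4.32×20.8×(729−445) = 25500 J.
Q = ΔU + W = nCpΔT = 35700 J.
State after step 1: P = 334 kPa, V = 78.5 L, T = 729 K.
Step 2 — Isothermal: T stays 729 K; PV = const ⇒ V₂ = 532 L, P₂ = 49.3 kPa.
ΔU = 0 (ideal gas, T constant).
W = nRT ln(V₂/V₁) = 4.32×8.314×729×ln(6.77) = 50100 J.
Q = ΔU + W = 50100 J.
Net over both steps: W = 60400 J, Q = 85900 J, ΔU = 25500 J.

60400 J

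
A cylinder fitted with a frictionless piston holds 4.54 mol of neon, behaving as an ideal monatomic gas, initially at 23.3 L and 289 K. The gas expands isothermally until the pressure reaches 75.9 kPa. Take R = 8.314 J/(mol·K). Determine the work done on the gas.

-19800 J

P₁ = nRT₁/V₁ = 4.54×8.314×289/23.3 = 468 kPa.
Isothermal: T stays 289 K; PV = const ⇒ V₂ = 144 L, P₂ = 75.9 kPa.
W = nRT ln(V₂/V₁) = 4.54×8.314×289×ln(6.17) = 19800 J.
Work done on the gas = −W_by = -19800 J.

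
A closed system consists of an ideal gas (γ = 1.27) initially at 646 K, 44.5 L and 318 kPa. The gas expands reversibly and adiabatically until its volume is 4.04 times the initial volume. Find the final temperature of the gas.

443 K

Adiabatic: TV^(γ−1) = const ⇒ T₂ = 646×(0.248)^0.270 = 443 K; PV^γ = const ⇒ P₂ = 54.0 kPa.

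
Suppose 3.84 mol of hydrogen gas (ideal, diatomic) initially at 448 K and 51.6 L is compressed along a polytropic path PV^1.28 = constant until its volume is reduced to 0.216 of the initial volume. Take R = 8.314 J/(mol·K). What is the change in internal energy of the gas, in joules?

19200 J

P₁ = nRT₁/V₁ = 3.84×8.314×448/51.6 = 277 kPa.
Polytropic n=1.28: T₂ = T₁(V₁/V₂)^(n−1) = 448×(4.63)^0.28 = 688 K; P₂ = P₁(V₁/V₂)^n = 1970 kPa.
For an ideal gas ΔU = nCvΔT with Cv = (5/2)R = 20.8 J/(mol·K).
ΔU = 3.84×20.8×(688−448) = 19200 J.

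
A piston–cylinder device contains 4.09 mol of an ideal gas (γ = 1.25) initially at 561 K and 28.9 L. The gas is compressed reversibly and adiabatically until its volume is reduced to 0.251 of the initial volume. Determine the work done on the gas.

31500 J

P₁ = nRT₁/V₁ = 4.09×8.314×561/28.9 = 660 kPa.
Adiabatic: TV^(γ−1) = const ⇒ T₂ = 561×(3.98)^0.250 = 793 K; PV^γ = const ⇒ P₂ = 3720 kPa.
ΔU = nCvΔT = 4.09×33.3×(793−561) = 31500 J.
Q = 0 for an adiabatic process, so W = −ΔU = -31500 J.
Work done on the gas = −W_by = 31500 J.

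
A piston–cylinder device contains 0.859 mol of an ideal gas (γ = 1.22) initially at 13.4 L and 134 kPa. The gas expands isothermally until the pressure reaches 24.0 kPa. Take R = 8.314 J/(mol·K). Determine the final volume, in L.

T₁ = P₁V₁/(nR) = 134×13.4/(0.859×8.314) = 251 K.
Isothermal: T stays 251 K; PV = const ⇒ V₂ = 74.8 L, P₂ = 24.0 kPa.

74.8 L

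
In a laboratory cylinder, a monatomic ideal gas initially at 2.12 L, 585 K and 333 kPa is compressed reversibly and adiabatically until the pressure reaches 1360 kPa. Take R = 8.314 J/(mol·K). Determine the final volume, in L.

0.911 L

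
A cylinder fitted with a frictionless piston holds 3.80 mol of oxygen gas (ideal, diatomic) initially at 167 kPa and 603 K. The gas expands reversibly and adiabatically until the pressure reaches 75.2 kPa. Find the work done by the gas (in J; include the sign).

9710 J

V₁ = nRT₁/P₁ = 3.80×8.314×603/167 = 114 L.
Adiabatic: T₂/T₁ = (P₂/P₁)^((γ−1)/γ) ⇒ T₂ = 603×(0.450)^0.286 = 480 K; V₂ = 202 L.
ΔU = nCvΔT = 3.80×20.8×(480−603) = -9710 J.
Q = 0 for an adiabatic process, so W = −ΔU = 9710 J.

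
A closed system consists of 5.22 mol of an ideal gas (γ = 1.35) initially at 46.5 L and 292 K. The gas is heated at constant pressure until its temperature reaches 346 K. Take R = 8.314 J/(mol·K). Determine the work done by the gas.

2340 J

P₁ = nRT₁/V₁ = 5.22×8.314×292/46.5 = 273 kPa.
Isobaric: P stays 273 kPa; V/T = const ⇒ T₂ = 346 K, V₂ = 55.1 L.
W = PΔV = 273×(55.1−46.5) kPa·L = 2340 J.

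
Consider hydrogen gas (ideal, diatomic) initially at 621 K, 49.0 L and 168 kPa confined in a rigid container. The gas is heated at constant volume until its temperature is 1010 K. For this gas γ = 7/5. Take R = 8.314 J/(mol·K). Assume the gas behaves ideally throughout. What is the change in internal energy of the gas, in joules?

n = P₁V₁/(RT₁) = 168×49.0/(8.314×621) = 1.59 mol.
Isochoric: V stays 49.0 L; P/T = const ⇒ T₂ = 1010 K, P₂ = 273 kPa.
For an ideal gas ΔU = nCvΔT with Cv = (5/2)R = 20.8 J/(mol·K).
ΔU = 1.59×20.8×(1010−621) = 12900 J.

12900 J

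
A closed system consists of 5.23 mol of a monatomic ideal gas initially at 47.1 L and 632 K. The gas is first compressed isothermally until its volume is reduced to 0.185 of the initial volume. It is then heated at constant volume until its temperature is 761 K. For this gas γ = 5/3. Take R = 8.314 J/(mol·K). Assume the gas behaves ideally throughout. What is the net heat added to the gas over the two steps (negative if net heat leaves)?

-38000 J

P₁ = nRT₁/V₁ = 5.23×8.314×632/47.1 = 583 kPa.
Step 1 — Isothermal: T stays 632 K; PV = const ⇒ V₂ = 8.71 L, P₂ = 3150 kPa.
ΔU = 0 (ideal gas, T constant).
W = nRT ln(V₂/V₁) = 5.23×8.314×632×ln(0.185) = -46400 J.
Q = ΔU + W = -46400 J.
State after step 1: P = 3150 kPa, V = 8.71 L, T = 632 K.
Step 2 — Isochoric: V stays 8.71 L; P/T = const ⇒ T₂ = 761 K, P₂ = 3800 kPa.
W = 0 (no volume change).
ΔU = nCvΔT = 5.23×12.5×(761−632) = 8410 J.
Q = ΔU = 8410 J.
Net over both steps: W = -46400 J, Q = -38000 J, ΔU = 8410 J.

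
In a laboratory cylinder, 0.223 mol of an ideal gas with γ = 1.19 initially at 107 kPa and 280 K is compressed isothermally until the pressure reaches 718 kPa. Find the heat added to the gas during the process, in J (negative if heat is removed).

-988 J

V₁ = nRT₁/P₁ = 0.223×8.314×280/107 = 4.85 L.
Isothermal: T stays 280 K; PV = const ⇒ V₂ = 0.723 L, P₂ = 718 kPa.
ΔU = 0 (ideal gas, T constant).
W = nRT ln(V₂/V₁) = 0.223×8.314×280×ln(0.149) = -988 J.
Q = ΔU + W = -988 J.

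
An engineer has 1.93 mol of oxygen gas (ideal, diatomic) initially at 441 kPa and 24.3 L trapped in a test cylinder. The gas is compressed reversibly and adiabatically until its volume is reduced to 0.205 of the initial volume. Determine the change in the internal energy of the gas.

T₁ = P₁V₁/(nR) = 441×24.3/(1.93×8.314) = 668 K.
Adiabatic: TV^(γ−1) = const ⇒ T₂ = 668×(4.88)^0.400 = 1260 K; PV^γ = const ⇒ P₂ = 4050 kPa.
For an ideal gas ΔU = nCvΔT with Cv = (5/2)R = 20.8 J/(mol·K).
ΔU = 1.93×20.8×(1260−668) = 23700 J.

23700 J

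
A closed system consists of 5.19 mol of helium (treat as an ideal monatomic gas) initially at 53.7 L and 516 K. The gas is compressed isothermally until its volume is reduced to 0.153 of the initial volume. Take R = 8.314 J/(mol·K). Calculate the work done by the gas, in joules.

-41800 J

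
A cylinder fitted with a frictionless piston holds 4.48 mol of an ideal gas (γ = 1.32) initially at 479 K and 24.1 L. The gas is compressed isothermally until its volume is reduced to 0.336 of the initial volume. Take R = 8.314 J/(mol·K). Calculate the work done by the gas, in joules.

-19500 J

P₁ = nRT₁/V₁ = 4.48×8.314×479/24.1 = 740 kPa.
Isothermal: T stays 479 K; PV = const ⇒ V₂ = 8.10 L, P₂ = 2200 kPa.
W = nRT ln(V₂/V₁) = 4.48×8.314×479×ln(0.336) = -19500 J.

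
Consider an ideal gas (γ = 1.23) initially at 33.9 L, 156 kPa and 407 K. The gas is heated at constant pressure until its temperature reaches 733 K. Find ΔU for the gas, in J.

n = P₁V₁/(RT₁) = 156×33.9/(8.314×407) = 1.56 mol.
Isobaric: P stays 156 kPa; V/T = const ⇒ T₂ = 733 K, V₂ = 61.1 L.
For an ideal gas ΔU = nCvΔT with Cv = R/(γ−1) = 36.1 J/(mol·K).
ΔU = 1.56×36.1×(733−407) = 18400 J.

18400 J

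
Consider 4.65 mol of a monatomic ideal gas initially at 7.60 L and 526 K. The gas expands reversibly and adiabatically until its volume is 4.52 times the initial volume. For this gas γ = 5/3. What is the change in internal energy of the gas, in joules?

-19300 J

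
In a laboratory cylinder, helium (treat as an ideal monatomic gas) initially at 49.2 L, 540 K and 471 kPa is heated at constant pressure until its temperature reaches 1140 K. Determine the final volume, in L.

104 L

Isobaric: P stays 471 kPa; V/T = const ⇒ T₂ = 1140 K, V₂ = 104 L.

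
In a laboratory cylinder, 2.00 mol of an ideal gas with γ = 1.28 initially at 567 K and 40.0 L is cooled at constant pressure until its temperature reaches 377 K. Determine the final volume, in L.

26.6 L

P₁ = nRT₁/V₁ = 2.00×8.314×567/40.0 = 236 kPa.
Isobaric: P stays 236 kPa; V/T = const ⇒ T₂ = 377 K, V₂ = 26.6 L.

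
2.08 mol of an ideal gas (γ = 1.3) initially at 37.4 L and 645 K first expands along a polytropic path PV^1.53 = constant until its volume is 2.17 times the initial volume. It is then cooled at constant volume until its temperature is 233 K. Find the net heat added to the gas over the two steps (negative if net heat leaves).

-16700 J

P₁ = nRT₁/V₁ = 2.08×8.314×645/37.4 = 298 kPa.
Step 1 — Polytropic n=1.53: T₂ = T₁(V₁/V₂)^(n−1) = 645×(0.461)^0.53 = 428 K; P₂ = P₁(V₁/V₂)^n = 91.2 kPa.
W = (P₁V₁−P₂V₂)/(n−1) = (298×37.4−91.2×81.2)/0.53 = 7090 J.
ΔU = nCvΔT = 2.08×27.7×(428−645) = -12500 J.
Q = ΔU + W = -5430 J.
State after step 1: P = 91.2 kPa, V = 81.2 L, T = 428 K.
Step 2 — Isochoric: V stays 81.2 L; P/T = const ⇒ T₂ = 233 K, P₂ = 49.6 kPa.
W = 0 (no volume change).
ΔU = nCvΔT = 2.08×27.7×(233−428) = -11200 J.
Q = ΔU = -11200 J.
Net over both steps: W = 7090 J, Q = -16700 J, ΔU = -23700 J.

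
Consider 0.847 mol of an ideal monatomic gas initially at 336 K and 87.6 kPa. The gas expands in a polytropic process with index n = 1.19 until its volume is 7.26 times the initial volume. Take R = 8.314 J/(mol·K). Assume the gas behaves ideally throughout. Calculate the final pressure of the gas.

V₁ = nRT₁/P₁ = 0.847×8.314×336/87.6 = 27.0 L.
Polytropic n=1.19: T₂ = T₁(V₁/V₂)^(n−1) = 336×(0.138)^0.19 = 231 K; P₂ = P₁(V₁/V₂)^n = 8.28 kPa.

8.28 kPa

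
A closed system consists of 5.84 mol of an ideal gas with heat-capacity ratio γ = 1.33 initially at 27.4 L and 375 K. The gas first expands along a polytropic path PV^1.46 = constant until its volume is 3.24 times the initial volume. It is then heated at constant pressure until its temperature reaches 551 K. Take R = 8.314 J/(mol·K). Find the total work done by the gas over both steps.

P₁ = nRT₁/V₁ = 5.84×8.314×375/27.4 = 665 kPa.
Step 1 — Polytropic n=1.46: T₂ = T₁(V₁/V₂)^(n−1) = 375×(0.309)^0.46 = 218 K; P₂ = P₁(V₁/V₂)^n = 119 kPa.
W = (P₁V₁−P₂V₂)/(n−1) = (665×27.4−119×88.8)/0.46 = 16500 J.
ΔU = nCvΔT = 5.84×25.2×(218−375) = -23000 J.
Q = ΔU + W = -6510 J.
State after step 1: P = 119 kPa, V = 88.8 L, T = 218 K.
Step 2 — Isobaric: P stays 119 kPa; V/T = const ⇒ T₂ = 551 K, V₂ = 224 L.
W = PΔV = 119×(224−88.8) kPa·L = 16200 J.
ΔU = nCvΔT = 5.84×25.2×(551−218) = 48900 J.
Q = ΔU + W = nCpΔT = 65100 J.
Net over both steps: W = 32700 J, Q = 58600 J, ΔU = 25900 J.

32700 J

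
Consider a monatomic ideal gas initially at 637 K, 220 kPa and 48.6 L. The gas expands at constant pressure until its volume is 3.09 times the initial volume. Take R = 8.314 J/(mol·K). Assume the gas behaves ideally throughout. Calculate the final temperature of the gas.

Isobaric: P stays 220 kPa; V/T = const ⇒ T₂ = 1970 K, V₂ = 150 L.

1970 K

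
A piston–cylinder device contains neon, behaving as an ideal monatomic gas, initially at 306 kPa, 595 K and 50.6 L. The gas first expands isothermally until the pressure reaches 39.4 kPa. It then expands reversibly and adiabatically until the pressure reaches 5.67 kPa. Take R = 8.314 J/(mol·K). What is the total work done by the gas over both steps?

n = P₁V₁/(RT₁) = 306×50.6/(8.314×595) = 3.13 mol.
Step 1 — Isothermal: T stays 595 K; PV = const ⇒ V₂ = 393 L, P₂ = 39.4 kPa.
ΔU = 0 (ideal gas, T constant).
W = nRT ln(V₂/V₁) = 3.13×8.314×595×ln(7.77) = 31700 J.
Q = ΔU + W = 31700 J.
State after step 1: P = 39.4 kPa, V = 393 L, T = 595 K.
Step 2 — Adiabatic: T₂/T₁ = (P₂/P₁)^((γ−1)/γ) ⇒ T₂ = 595×(0.144)^0.400 = 274 K; V₂ = 1260 L.
ΔU = nCvΔT = 3.13×12.5×(274−595) = -12500 J.
Q = 0 for an adiabatic process, so W = −ΔU = 12500 J.
Net over both steps: W = 44300 J, Q = 31700 J, ΔU = -12500 J.

44300 J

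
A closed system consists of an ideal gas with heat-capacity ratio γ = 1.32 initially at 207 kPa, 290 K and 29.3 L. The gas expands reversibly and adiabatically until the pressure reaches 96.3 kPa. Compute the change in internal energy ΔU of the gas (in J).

n = P₁V₁/(RT₁) = 207×29.3/(8.314×290) = 2.52 mol.
Adiabatic: T₂/T₁ = (P₂/P₁)^((γ−1)/γ) ⇒ T₂ = 290×(0.465)^0.242 = 241 K; V₂ = 52.3 L.
For an ideal gas ΔU = nCvΔT with Cv = R/(γ−1) = 26.0 J/(mol·K).
ΔU = 2.52×26.0×(241−290) = -3210 J.

-3210 J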